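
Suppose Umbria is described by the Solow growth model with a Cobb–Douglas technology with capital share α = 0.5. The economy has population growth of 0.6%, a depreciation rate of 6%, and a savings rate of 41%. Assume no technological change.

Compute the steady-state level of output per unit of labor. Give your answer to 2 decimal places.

y* ≈ 6.21

Steady state requires s·f(k) = (n + δ)·k, i.e. s·k^α = (n + δ)·k.
Rearranging, k^(1−α) = s / (n + δ).
k^0.5 = 0.41 / (0.006 + 0.060) = 0.41 / 0.066 = 6.2121
k* = 6.2121^(1/0.5) ≈ 38.5902
y* = (k*)^α = 38.5902^0.5 ≈ 6.2121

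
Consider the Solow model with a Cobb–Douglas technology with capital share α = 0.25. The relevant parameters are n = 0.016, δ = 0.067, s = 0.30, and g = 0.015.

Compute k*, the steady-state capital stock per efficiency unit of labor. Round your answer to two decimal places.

At the steady state, Δk = 0, so s·k^α = (n + g + δ)·k.
Dividing both sides by k: k^(1−α) = s / (n + g + δ).
k^0.75 = 0.30 / (0.016 + 0.015 + 0.067) = 0.30 / 0.098 = 3.0612
k* = 3.0612^(1/0.75) ≈ 4.4448

k* = 4.44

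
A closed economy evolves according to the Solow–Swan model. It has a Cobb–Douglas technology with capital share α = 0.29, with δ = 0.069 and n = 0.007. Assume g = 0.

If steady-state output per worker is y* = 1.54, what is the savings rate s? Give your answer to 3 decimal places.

At the steady state, Δk = 0, so s·k^α = (n + δ)·k.
Since y* = [s/(n + δ)]^(α/(1−α)), we have s/(n + δ) = (y*)^((1−α)/α) = 1.54^2.4483 = 2.8781.
Therefore s = 2.8781 × (n + δ) = 2.8781 × 0.076 = 0.2187.

s ≈ 0.219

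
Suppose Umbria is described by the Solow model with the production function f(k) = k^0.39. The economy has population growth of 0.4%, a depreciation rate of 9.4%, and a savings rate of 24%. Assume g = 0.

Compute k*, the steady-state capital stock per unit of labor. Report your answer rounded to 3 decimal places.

k* = 4.342

Steady state requires s·f(k) = (n + δ)·k, i.e. s·k^α = (n + δ)·k.
Dividing both sides by k: k^(1−α) = s / (n + δ).
k^0.61 = 0.24 / (0.004 + 0.094) = 0.24 / 0.098 = 2.4490
k* = 2.4490^(1/0.61) ≈ 4.3420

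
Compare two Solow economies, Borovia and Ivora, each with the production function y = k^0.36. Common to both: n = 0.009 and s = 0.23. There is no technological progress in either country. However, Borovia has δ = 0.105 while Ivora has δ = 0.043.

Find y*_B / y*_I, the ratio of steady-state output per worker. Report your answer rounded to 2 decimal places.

Steady-state y* = [s/(n + δ)]^(α/(1−α)), so the ratio is [ (s_B/(n + δ)_B) / (s_I/(n + δ)_I) ]^0.5625.
s_B/(n + δ)_B = 0.23/0.114 = 2.0175; s_I/(n + δ)_I = 0.23/0.052 = 4.4231.
Ratio = (2.0175/4.4231)^0.5625 = 0.4561^0.5625 ≈ 0.6430

ratio ≈ 0.64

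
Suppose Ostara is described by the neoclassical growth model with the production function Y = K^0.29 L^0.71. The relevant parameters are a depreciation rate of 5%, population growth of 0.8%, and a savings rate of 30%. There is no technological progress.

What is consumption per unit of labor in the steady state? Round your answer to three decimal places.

c* = 1.370

At the steady state, Δk = 0, so s·k^α = (n + δ)·k.
Rearranging, k^(1−α) = s / (n + δ).
k^0.71 = 0.30 / (0.008 + 0.050) = 0.30 / 0.058 = 5.1724
k* = 5.1724^(1/0.71) ≈ 10.1205
y* = (k*)^α = 10.1205^0.29 ≈ 1.9566
c* = (1 − s)·y* = (1 − 0.30) × 1.9566 ≈ 1.3696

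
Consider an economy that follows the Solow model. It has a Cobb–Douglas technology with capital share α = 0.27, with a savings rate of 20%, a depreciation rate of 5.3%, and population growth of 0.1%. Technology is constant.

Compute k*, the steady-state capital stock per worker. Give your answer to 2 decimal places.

k* = 6.01

At the steady state, Δk = 0, so s·k^α = (n + δ)·k.
Dividing both sides by k: k^(1−α) = s / (n + δ).
k^0.73 = 0.20 / (0.001 + 0.053) = 0.20 / 0.054 = 3.7037
k* = 3.7037^(1/0.73) ≈ 6.0111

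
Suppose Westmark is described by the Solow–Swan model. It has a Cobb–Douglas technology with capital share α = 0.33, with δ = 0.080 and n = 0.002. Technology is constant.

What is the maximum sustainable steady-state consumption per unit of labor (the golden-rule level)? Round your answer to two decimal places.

At the golden rule, f'(k) = n + δ, so α·k^(α−1) = n + δ and k_gold = (α/(n + δ))^(1/(1−α)).
k_gold = (0.33/0.082)^(1/0.67) = 4.0244^1.4925 ≈ 7.9894
c_gold = f(k_gold) − (n + δ)·k_gold = 1.9853 − 0.082×7.9894 ≈ 1.3302

c_gold ≈ 1.33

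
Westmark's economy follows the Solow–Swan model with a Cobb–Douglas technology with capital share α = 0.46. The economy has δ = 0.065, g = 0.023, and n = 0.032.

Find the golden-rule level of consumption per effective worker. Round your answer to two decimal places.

c_gold ≈ 1.70

At the golden rule, f'(k) = n + g + δ, so α·k^(α−1) = n + g + δ and k_gold = (α/(n + g + δ))^(1/(1−α)).
k_gold = (0.46/0.120)^(1/0.54) = 3.8333^1.8519 ≈ 12.0426
c_gold = f(k_gold) − (n + g + δ)·k_gold = 3.1415 − 0.120×12.0426 ≈ 1.6964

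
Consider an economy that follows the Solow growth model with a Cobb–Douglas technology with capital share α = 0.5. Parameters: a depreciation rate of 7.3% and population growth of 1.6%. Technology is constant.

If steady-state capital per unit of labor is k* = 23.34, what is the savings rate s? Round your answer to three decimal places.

s ≈ 0.430

At the steady state, Δk = 0, so s·k^α = (n + δ)·k.
So s / (n + δ) = (k*)^(1−α) = 23.34^0.5 = 4.8311.
Therefore s = 4.8311 × (n + δ) = 4.8311 × 0.089 = 0.4300.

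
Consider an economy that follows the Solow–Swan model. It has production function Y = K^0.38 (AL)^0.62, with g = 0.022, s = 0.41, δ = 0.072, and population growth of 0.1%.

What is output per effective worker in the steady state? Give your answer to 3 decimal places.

y* ≈ 2.450

In steady state, investment equals break-even investment: s·k^α = (n + g + δ)·k.
Dividing both sides by k: k^(1−α) = s / (n + g + δ).
k^0.62 = 0.41 / (0.001 + 0.022 + 0.072) = 0.41 / 0.095 = 4.3158
k* = 4.3158^(1/0.62) ≈ 10.5753
y* = (k*)^α = 10.5753^0.38 ≈ 2.4504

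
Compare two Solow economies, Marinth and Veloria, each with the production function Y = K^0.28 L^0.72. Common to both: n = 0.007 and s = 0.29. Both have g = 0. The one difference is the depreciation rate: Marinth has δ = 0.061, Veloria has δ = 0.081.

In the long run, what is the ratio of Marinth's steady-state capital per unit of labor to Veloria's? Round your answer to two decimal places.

Steady-state k* = [s/(n + δ)]^(1/(1−α)), so the ratio is [ (s_M/(n + δ)_M) / (s_V/(n + δ)_V) ]^1.3889.
s_M/(n + δ)_M = 0.29/0.068 = 4.2647; s_V/(n + δ)_V = 0.29/0.088 = 3.2955.
Ratio = (4.2647/3.2955)^1.3889 = 1.2941^1.3889 ≈ 1.4306

ratio ≈ 1.43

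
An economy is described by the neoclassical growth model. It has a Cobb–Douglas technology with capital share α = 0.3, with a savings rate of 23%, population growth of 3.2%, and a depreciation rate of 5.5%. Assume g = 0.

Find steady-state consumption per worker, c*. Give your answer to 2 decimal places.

c* ≈ 1.17

In steady state, investment equals break-even investment: s·k^α = (n + δ)·k.
Dividing both sides by k: k^(1−α) = s / (n + δ).
k^0.7 = 0.23 / (0.032 + 0.055) = 0.23 / 0.087 = 2.6437
k* = 2.6437^(1/0.7) ≈ 4.0101
y* = (k*)^α = 4.0101^0.3 ≈ 1.5169
c* = (1 − s)·y* = (1 − 0.23) × 1.5169 ≈ 1.1680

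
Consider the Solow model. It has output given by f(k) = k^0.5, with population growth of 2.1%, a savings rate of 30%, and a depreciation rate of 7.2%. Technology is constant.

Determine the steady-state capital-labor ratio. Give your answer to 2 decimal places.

k* = 10.41

At the steady state, Δk = 0, so s·k^α = (n + δ)·k.
Dividing both sides by k: k^(1−α) = s / (n + δ).
k^0.5 = 0.30 / (0.021 + 0.072) = 0.30 / 0.093 = 3.2258
k* = 3.2258^(1/0.5) ≈ 10.4058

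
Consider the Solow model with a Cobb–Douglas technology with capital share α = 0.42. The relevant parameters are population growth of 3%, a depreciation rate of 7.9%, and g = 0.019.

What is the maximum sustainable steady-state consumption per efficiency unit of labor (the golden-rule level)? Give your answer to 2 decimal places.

c_gold ≈ 1.37

At the golden rule, f'(k) = n + g + δ, so α·k^(α−1) = n + g + δ and k_gold = (α/(n + g + δ))^(1/(1−α)).
k_gold = (0.42/0.128)^(1/0.58) = 3.2813^1.7241 ≈ 7.7574
c_gold = f(k_gold) − (n + g + δ)·k_gold = 2.3642 − 0.128×7.7574 ≈ 1.3713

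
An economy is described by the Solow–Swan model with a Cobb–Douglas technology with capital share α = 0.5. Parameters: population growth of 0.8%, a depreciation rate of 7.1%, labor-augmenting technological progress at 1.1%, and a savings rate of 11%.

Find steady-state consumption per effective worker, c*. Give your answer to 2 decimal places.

c* = 1.09

Steady state requires s·f(k) = (n + g + δ)·k, i.e. s·k^α = (n + g + δ)·k.
Dividing both sides by k: k^(1−α) = s / (n + g + δ).
k^0.5 = 0.11 / (0.008 + 0.011 + 0.071) = 0.11 / 0.090 = 1.2222
k* = 1.2222^(1/0.5) ≈ 1.4938
y* = (k*)^α = 1.4938^0.5 ≈ 1.2222
c* = (1 − s)·y* = (1 − 0.11) × 1.2222 ≈ 1.0878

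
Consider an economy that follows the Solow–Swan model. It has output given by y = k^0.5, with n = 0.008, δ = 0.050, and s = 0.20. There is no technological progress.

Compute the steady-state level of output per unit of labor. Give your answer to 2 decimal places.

y* ≈ 3.45

At the steady state, Δk = 0, so s·k^α = (n + δ)·k.
Dividing both sides by k: k^(1−α) = s / (n + δ).
k^0.5 = 0.20 / (0.008 + 0.050) = 0.20 / 0.058 = 3.4483
k* = 3.4483^(1/0.5) ≈ 11.8908
y* = (k*)^α = 11.8908^0.5 ≈ 3.4483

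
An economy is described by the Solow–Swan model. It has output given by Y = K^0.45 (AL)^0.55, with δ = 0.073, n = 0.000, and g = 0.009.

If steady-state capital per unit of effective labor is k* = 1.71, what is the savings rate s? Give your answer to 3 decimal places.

s ≈ 0.110

Steady state requires s·f(k) = (n + g + δ)·k, i.e. s·k^α = (n + g + δ)·k.
So s / (n + g + δ) = (k*)^(1−α) = 1.71^0.55 = 1.3432.
Therefore s = 1.3432 × (n + g + δ) = 1.3432 × 0.082 = 0.1101.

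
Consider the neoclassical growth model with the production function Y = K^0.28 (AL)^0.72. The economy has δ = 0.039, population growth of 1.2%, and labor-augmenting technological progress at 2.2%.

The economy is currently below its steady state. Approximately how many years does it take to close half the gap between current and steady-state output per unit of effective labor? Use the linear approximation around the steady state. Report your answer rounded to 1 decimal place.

t_½ ≈ 13.2 years

Near the steady state the convergence rate is λ = (1 − α)(n + g + δ).
λ = (1 − 0.28) × 0.073 = 0.72 × 0.073 = 0.05256
Half-life = ln 2 / λ = 0.6931 / 0.05256 ≈ 13.19 years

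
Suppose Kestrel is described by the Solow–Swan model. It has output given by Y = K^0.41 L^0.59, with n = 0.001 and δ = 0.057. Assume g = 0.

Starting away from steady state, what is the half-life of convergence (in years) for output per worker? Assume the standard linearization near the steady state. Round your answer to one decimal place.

half-life ≈ 20.3 years

Near the steady state the convergence rate is λ = (1 − α)(n + δ).
λ = (1 − 0.41) × 0.058 = 0.59 × 0.058 = 0.03422
Half-life = ln 2 / λ = 0.6931 / 0.03422 ≈ 20.25 years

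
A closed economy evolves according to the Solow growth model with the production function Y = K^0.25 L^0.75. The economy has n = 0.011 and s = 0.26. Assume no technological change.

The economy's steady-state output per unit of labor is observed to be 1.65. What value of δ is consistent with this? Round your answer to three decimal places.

δ ≈ 0.047

Steady state requires s·f(k) = (n + δ)·k, i.e. s·k^α = (n + δ)·k.
Since y* = [s/(n + δ)]^(α/(1−α)), we have s/(n + δ) = (y*)^((1−α)/α) = 1.65^3 = 4.4921.
Therefore n + δ = s / 4.4921 = 0.26 / 4.4921 = 0.0579, so δ = 0.0579 − 0.011 = 0.0469.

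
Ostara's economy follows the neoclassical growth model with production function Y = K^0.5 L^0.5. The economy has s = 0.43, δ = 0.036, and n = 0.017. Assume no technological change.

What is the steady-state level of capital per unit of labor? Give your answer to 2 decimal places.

In steady state, investment equals break-even investment: s·k^α = (n + δ)·k.
Dividing both sides by k: k^(1−α) = s / (n + δ).
k^0.5 = 0.43 / (0.017 + 0.036) = 0.43 / 0.053 = 8.1132
k* = 8.1132^(1/0.5) ≈ 65.8240

k* = 65.82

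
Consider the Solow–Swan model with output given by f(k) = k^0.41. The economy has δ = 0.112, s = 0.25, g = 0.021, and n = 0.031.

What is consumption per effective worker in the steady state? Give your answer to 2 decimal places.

At the steady state, Δk = 0, so s·k^α = (n + g + δ)·k.
Rearranging, k^(1−α) = s / (n + g + δ).
k^0.59 = 0.25 / (0.031 + 0.021 + 0.112) = 0.25 / 0.164 = 1.5244
k* = 1.5244^(1/0.59) ≈ 2.0433
y* = (k*)^α = 2.0433^0.41 ≈ 1.3404
c* = (1 − s)·y* = (1 − 0.25) × 1.3404 ≈ 1.0053

c* = 1.01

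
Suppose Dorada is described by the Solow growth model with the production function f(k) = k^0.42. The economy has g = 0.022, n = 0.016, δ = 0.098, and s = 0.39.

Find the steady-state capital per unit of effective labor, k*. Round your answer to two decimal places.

k* ≈ 6.15

Steady state requires s·f(k) = (n + g + δ)·k, i.e. s·k^α = (n + g + δ)·k.
Dividing both sides by k: k^(1−α) = s / (n + g + δ).
k^0.58 = 0.39 / (0.016 + 0.022 + 0.098) = 0.39 / 0.136 = 2.8676
k* = 2.8676^(1/0.58) ≈ 6.1493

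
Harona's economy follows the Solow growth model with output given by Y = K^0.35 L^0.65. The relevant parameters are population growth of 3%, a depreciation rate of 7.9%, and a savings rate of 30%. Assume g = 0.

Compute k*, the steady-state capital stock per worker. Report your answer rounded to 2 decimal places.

k* ≈ 4.75

Steady state requires s·f(k) = (n + δ)·k, i.e. s·k^α = (n + δ)·k.
Dividing both sides by k: k^(1−α) = s / (n + δ).
k^0.65 = 0.30 / (0.030 + 0.079) = 0.30 / 0.109 = 2.7523
k* = 2.7523^(1/0.65) ≈ 4.7474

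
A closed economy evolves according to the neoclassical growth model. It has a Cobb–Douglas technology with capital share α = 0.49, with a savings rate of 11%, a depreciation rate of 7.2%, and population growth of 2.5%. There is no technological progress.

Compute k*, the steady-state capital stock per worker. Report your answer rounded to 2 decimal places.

k* ≈ 1.28

Steady state requires s·f(k) = (n + δ)·k, i.e. s·k^α = (n + δ)·k.
Rearranging, k^(1−α) = s / (n + δ).
k^0.51 = 0.11 / (0.025 + 0.072) = 0.11 / 0.097 = 1.1340
k* = 1.1340^(1/0.51) ≈ 1.2796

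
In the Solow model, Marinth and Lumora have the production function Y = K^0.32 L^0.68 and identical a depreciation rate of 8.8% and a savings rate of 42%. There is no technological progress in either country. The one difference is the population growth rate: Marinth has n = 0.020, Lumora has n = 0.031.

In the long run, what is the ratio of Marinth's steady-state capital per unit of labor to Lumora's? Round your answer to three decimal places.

Steady-state k* = [s/(n + δ)]^(1/(1−α)), so the ratio is [ (s_M/(n + δ)_M) / (s_L/(n + δ)_L) ]^1.4706.
s_M/(n + δ)_M = 0.42/0.108 = 3.8889; s_L/(n + δ)_L = 0.42/0.119 = 3.5294.
Ratio = (3.8889/3.5294)^1.4706 = 1.1019^1.4706 ≈ 1.1534

k*_M / k*_L ≈ 1.153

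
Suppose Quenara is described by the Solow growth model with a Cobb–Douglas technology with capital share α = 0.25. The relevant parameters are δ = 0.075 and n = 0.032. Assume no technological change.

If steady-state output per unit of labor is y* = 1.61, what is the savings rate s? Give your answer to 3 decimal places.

Steady state requires s·f(k) = (n + δ)·k, i.e. s·k^α = (n + δ)·k.
Since y* = [s/(n + δ)]^(α/(1−α)), we have s/(n + δ) = (y*)^((1−α)/α) = 1.61^3 = 4.1733.
Therefore s = 4.1733 × (n + δ) = 4.1733 × 0.107 = 0.4465.

s ≈ 0.447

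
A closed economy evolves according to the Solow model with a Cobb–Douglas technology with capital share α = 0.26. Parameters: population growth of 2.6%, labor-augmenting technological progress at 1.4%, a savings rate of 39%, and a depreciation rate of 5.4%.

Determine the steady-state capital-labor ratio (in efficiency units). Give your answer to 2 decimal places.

In steady state, investment equals break-even investment: s·k^α = (n + g + δ)·k.
Rearranging, k^(1−α) = s / (n + g + δ).
k^0.74 = 0.39 / (0.026 + 0.014 + 0.054) = 0.39 / 0.094 = 4.1489
k* = 4.1489^(1/0.74) ≈ 6.8398

k* = 6.84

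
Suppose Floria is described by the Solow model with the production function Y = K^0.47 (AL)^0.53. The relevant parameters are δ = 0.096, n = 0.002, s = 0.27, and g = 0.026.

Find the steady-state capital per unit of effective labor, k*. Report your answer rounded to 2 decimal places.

At the steady state, Δk = 0, so s·k^α = (n + g + δ)·k.
Rearranging, k^(1−α) = s / (n + g + δ).
k^0.53 = 0.27 / (0.002 + 0.026 + 0.096) = 0.27 / 0.124 = 2.1774
k* = 2.1774^(1/0.53) ≈ 4.3413

k* = 4.34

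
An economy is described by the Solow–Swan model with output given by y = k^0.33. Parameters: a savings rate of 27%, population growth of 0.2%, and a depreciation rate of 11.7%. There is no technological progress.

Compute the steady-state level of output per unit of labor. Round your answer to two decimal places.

y* ≈ 1.50

In steady state, investment equals break-even investment: s·k^α = (n + δ)·k.
Rearranging, k^(1−α) = s / (n + δ).
k^0.67 = 0.27 / (0.002 + 0.117) = 0.27 / 0.119 = 2.2689
k* = 2.2689^(1/0.67) ≈ 3.3968
y* = (k*)^α = 3.3968^0.33 ≈ 1.4971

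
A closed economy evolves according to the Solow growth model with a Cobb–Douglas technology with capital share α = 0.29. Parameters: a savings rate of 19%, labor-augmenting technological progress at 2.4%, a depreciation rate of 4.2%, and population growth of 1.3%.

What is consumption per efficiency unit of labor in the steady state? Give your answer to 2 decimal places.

c* = 1.16

In steady state, investment equals break-even investment: s·k^α = (n + g + δ)·k.
Dividing both sides by k: k^(1−α) = s / (n + g + δ).
k^0.71 = 0.19 / (0.013 + 0.024 + 0.042) = 0.19 / 0.079 = 2.4051
k* = 2.4051^(1/0.71) ≈ 3.4420
y* = (k*)^α = 3.4420^0.29 ≈ 1.4311
c* = (1 − s)·y* = (1 − 0.19) × 1.4311 ≈ 1.1592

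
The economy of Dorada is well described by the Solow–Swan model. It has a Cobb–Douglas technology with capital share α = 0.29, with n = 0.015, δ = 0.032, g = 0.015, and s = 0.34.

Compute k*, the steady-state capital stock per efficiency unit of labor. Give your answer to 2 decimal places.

k* = 10.99

At the steady state, Δk = 0, so s·k^α = (n + g + δ)·k.
Dividing both sides by k: k^(1−α) = s / (n + g + δ).
k^0.71 = 0.34 / (0.015 + 0.015 + 0.032) = 0.34 / 0.062 = 5.4839
k* = 5.4839^(1/0.71) ≈ 10.9893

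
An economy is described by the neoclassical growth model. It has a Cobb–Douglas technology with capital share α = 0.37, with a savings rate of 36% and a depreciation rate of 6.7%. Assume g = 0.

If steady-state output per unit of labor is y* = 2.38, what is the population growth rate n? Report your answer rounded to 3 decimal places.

n ≈ 0.015

At the steady state, Δk = 0, so s·k^α = (n + δ)·k.
Since y* = [s/(n + δ)]^(α/(1−α)), we have s/(n + δ) = (y*)^((1−α)/α) = 2.38^1.7027 = 4.3772.
Therefore n + δ = s / 4.3772 = 0.36 / 4.3772 = 0.0822, so n = 0.0822 − 0.067 = 0.0152.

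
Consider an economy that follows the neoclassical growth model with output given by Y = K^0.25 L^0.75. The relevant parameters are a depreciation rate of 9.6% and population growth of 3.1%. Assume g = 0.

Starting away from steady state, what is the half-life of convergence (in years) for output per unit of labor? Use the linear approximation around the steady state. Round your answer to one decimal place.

Near the steady state the convergence rate is λ = (1 − α)(n + δ).
λ = (1 − 0.25) × 0.127 = 0.75 × 0.127 = 0.09525
Half-life = ln 2 / λ = 0.6931 / 0.09525 ≈ 7.28 years

about 7.3 years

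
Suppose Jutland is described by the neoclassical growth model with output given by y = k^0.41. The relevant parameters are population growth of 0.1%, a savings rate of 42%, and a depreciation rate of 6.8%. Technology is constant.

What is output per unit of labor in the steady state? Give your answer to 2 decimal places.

In steady state, investment equals break-even investment: s·k^α = (n + δ)·k.
Dividing both sides by k: k^(1−α) = s / (n + δ).
k^0.59 = 0.42 / (0.001 + 0.068) = 0.42 / 0.069 = 6.0870
k* = 6.0870^(1/0.59) ≈ 21.3549
y* = (k*)^α = 21.3549^0.41 ≈ 3.5083

y* = 3.51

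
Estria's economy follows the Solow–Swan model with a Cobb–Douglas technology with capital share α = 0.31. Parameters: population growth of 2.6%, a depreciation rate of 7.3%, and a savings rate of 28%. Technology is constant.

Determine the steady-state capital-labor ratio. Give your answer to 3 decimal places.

At the steady state, Δk = 0, so s·k^α = (n + δ)·k.
Rearranging, k^(1−α) = s / (n + δ).
k^0.69 = 0.28 / (0.026 + 0.073) = 0.28 / 0.099 = 2.8283
k* = 2.8283^(1/0.69) ≈ 4.5122

k* ≈ 4.512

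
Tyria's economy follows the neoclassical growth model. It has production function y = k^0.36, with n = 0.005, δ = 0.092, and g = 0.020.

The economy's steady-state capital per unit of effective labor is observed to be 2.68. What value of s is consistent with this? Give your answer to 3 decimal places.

s ≈ 0.220

At the steady state, Δk = 0, so s·k^α = (n + g + δ)·k.
So s / (n + g + δ) = (k*)^(1−α) = 2.68^0.64 = 1.8793.
Therefore s = 1.8793 × (n + g + δ) = 1.8793 × 0.117 = 0.2199.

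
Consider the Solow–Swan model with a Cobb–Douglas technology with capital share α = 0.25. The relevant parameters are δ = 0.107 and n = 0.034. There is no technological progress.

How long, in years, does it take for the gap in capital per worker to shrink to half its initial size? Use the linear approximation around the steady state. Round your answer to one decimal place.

half-life ≈ 6.6 years

Near the steady state the convergence rate is λ = (1 − α)(n + δ).
λ = (1 − 0.25) × 0.141 = 0.75 × 0.141 = 0.10575
Half-life = ln 2 / λ = 0.6931 / 0.10575 ≈ 6.55 years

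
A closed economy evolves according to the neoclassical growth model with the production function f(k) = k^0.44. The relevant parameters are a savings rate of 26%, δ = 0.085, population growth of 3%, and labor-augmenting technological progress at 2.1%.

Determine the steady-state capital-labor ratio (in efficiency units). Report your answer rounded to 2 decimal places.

In steady state, investment equals break-even investment: s·k^α = (n + g + δ)·k.
Dividing both sides by k: k^(1−α) = s / (n + g + δ).
k^0.56 = 0.26 / (0.030 + 0.021 + 0.085) = 0.26 / 0.136 = 1.9118
k* = 1.9118^(1/0.56) ≈ 3.1811

k* ≈ 3.18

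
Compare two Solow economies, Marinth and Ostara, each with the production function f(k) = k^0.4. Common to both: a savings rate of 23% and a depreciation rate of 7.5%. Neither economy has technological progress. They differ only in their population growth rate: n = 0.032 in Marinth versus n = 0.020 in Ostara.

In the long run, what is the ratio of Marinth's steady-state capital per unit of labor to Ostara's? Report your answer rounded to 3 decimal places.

k*_M / k*_O ≈ 0.820

Steady-state k* = [s/(n + δ)]^(1/(1−α)), so the ratio is [ (s_M/(n + δ)_M) / (s_O/(n + δ)_O) ]^1.6667.
s_M/(n + δ)_M = 0.23/0.107 = 2.1495; s_O/(n + δ)_O = 0.23/0.095 = 2.4211.
Ratio = (2.1495/2.4211)^1.6667 = 0.8878^1.6667 ≈ 0.8201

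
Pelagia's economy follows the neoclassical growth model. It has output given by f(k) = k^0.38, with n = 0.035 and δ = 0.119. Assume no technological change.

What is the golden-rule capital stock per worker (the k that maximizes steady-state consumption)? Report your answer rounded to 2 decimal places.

The golden rule sets f'(k) = n + δ, i.e. α·k^(α−1) = n + δ.
So k^(1−α) = α / (n + δ) = 0.38 / 0.154 = 2.4675.
k_gold = 2.4675^(1/0.62) ≈ 4.2921

k_gold ≈ 4.29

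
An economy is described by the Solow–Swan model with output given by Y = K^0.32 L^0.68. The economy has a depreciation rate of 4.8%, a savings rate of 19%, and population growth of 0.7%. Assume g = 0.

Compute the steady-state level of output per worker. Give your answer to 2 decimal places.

Steady state requires s·f(k) = (n + δ)·k, i.e. s·k^α = (n + δ)·k.
Dividing both sides by k: k^(1−α) = s / (n + δ).
k^0.68 = 0.19 / (0.007 + 0.048) = 0.19 / 0.055 = 3.4545
k* = 3.4545^(1/0.68) ≈ 6.1907
y* = (k*)^α = 6.1907^0.32 ≈ 1.7921

y* = 1.79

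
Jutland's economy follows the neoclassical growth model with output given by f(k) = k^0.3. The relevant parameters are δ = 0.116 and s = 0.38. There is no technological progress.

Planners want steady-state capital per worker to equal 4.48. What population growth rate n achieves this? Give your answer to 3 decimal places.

At the steady state, Δk = 0, so s·k^α = (n + δ)·k.
So s / (n + δ) = (k*)^(1−α) = 4.48^0.7 = 2.8569.
Therefore n + δ = s / 2.8569 = 0.38 / 2.8569 = 0.1330, so n = 0.1330 − 0.116 = 0.0170.

n ≈ 0.017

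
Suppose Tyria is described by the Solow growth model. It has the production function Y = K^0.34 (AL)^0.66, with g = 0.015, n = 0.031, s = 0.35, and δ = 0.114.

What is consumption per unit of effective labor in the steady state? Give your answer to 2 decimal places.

c* = 0.97

In steady state, investment equals break-even investment: s·k^α = (n + g + δ)·k.
Rearranging, k^(1−α) = s / (n + g + δ).
k^0.66 = 0.35 / (0.031 + 0.015 + 0.114) = 0.35 / 0.160 = 2.1875
k* = 2.1875^(1/0.66) ≈ 3.2740
y* = (k*)^α = 3.2740^0.34 ≈ 1.4967
c* = (1 − s)·y* = (1 − 0.35) × 1.4967 ≈ 0.9729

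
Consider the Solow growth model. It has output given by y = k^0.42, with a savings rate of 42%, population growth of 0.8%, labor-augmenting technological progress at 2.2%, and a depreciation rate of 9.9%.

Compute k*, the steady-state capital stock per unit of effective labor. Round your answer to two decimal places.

k* ≈ 7.65

In steady state, investment equals break-even investment: s·k^α = (n + g + δ)·k.
Rearranging, k^(1−α) = s / (n + g + δ).
k^0.58 = 0.42 / (0.008 + 0.022 + 0.099) = 0.42 / 0.129 = 3.2558
k* = 3.2558^(1/0.58) ≈ 7.6541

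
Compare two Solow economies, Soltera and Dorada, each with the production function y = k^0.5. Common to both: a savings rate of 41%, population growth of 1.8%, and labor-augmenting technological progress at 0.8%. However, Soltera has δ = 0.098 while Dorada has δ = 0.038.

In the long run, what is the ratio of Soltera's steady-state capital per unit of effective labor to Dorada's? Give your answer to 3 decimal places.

ratio ≈ 0.266

Steady-state k* = [s/(n + g + δ)]^(1/(1−α)), so the ratio is [ (s_S/(n + g + δ)_S) / (s_D/(n + g + δ)_D) ]^2.
s_S/(n + g + δ)_S = 0.41/0.124 = 3.3065; s_D/(n + g + δ)_D = 0.41/0.064 = 6.4063.
Ratio = (3.3065/6.4063)^2 = 0.5161^2 ≈ 0.2664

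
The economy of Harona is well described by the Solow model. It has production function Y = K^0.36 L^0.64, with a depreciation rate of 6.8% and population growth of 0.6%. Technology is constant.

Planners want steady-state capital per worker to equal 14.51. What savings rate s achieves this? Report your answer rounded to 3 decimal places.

Steady state requires s·f(k) = (n + δ)·k, i.e. s·k^α = (n + δ)·k.
So s / (n + δ) = (k*)^(1−α) = 14.51^0.64 = 5.5395.
Therefore s = 5.5395 × (n + δ) = 5.5395 × 0.074 = 0.4099.

s ≈ 0.410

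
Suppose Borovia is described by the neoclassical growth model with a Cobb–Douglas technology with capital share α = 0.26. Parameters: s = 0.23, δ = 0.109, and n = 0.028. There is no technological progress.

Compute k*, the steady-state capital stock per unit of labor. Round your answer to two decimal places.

In steady state, investment equals break-even investment: s·k^α = (n + δ)·k.
Rearranging, k^(1−α) = s / (n + δ).
k^0.74 = 0.23 / (0.028 + 0.109) = 0.23 / 0.137 = 1.6788
k* = 1.6788^(1/0.74) ≈ 2.0140

k* = 2.01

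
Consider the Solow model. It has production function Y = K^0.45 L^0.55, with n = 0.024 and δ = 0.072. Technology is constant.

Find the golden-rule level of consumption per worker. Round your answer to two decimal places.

At the golden rule, f'(k) = n + δ, so α·k^(α−1) = n + δ and k_gold = (α/(n + δ))^(1/(1−α)).
k_gold = (0.45/0.096)^(1/0.55) = 4.6875^1.8182 ≈ 16.5923
c_gold = f(k_gold) − (n + δ)·k_gold = 3.5396 − 0.096×16.5923 ≈ 1.9467

c_gold ≈ 1.95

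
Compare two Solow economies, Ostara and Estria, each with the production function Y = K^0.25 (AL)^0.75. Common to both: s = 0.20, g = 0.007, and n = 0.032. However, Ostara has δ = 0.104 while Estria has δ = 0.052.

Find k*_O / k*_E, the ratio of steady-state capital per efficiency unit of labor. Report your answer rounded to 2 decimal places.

Steady-state k* = [s/(n + g + δ)]^(1/(1−α)), so the ratio is [ (s_O/(n + g + δ)_O) / (s_E/(n + g + δ)_E) ]^1.3333.
s_O/(n + g + δ)_O = 0.20/0.143 = 1.3986; s_E/(n + g + δ)_E = 0.20/0.091 = 2.1978.
Ratio = (1.3986/2.1978)^1.3333 = 0.6364^1.3333 ≈ 0.5474

ratio ≈ 0.55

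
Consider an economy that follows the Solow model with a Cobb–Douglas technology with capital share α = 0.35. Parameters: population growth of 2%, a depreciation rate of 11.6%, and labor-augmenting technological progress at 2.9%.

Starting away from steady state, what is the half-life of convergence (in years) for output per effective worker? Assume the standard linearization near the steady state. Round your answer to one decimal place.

Near the steady state the convergence rate is λ = (1 − α)(n + g + δ).
λ = (1 − 0.35) × 0.165 = 0.65 × 0.165 = 0.10725
Half-life = ln 2 / λ = 0.6931 / 0.10725 ≈ 6.46 years

half-life ≈ 6.5 years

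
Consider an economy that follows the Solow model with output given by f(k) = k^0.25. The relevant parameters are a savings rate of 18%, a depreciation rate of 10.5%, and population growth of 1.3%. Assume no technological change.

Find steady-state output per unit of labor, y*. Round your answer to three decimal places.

At the steady state, Δk = 0, so s·k^α = (n + δ)·k.
Dividing both sides by k: k^(1−α) = s / (n + δ).
k^0.75 = 0.18 / (0.013 + 0.105) = 0.18 / 0.118 = 1.5254
k* = 1.5254^(1/0.75) ≈ 1.7559
y* = (k*)^α = 1.7559^0.25 ≈ 1.1511

y* ≈ 1.151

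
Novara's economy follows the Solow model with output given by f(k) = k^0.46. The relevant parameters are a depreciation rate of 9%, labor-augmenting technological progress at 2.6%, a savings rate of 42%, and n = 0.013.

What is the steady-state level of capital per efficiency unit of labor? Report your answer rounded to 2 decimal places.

k* = 8.90

At the steady state, Δk = 0, so s·k^α = (n + g + δ)·k.
Dividing both sides by k: k^(1−α) = s / (n + g + δ).
k^0.54 = 0.42 / (0.013 + 0.026 + 0.090) = 0.42 / 0.129 = 3.2558
k* = 3.2558^(1/0.54) ≈ 8.8995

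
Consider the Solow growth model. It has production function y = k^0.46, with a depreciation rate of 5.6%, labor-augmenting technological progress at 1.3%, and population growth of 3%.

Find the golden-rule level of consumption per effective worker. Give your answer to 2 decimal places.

At the golden rule, f'(k) = n + g + δ, so α·k^(α−1) = n + g + δ and k_gold = (α/(n + g + δ))^(1/(1−α)).
k_gold = (0.46/0.099)^(1/0.54) = 4.6465^1.8519 ≈ 17.1969
c_gold = f(k_gold) − (n + g + δ)·k_gold = 3.7009 − 0.099×17.1969 ≈ 1.9984

c_gold ≈ 2.00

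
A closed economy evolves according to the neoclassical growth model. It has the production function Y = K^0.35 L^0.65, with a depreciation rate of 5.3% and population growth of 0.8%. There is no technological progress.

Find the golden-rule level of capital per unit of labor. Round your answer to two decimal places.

The golden rule sets f'(k) = n + δ, i.e. α·k^(α−1) = n + δ.
So k^(1−α) = α / (n + δ) = 0.35 / 0.061 = 5.7377.
k_gold = 5.7377^(1/0.65) ≈ 14.6990

k_gold ≈ 14.70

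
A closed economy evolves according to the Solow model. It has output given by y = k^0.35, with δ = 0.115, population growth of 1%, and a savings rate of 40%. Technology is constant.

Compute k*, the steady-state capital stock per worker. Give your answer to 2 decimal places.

In steady state, investment equals break-even investment: s·k^α = (n + δ)·k.
Dividing both sides by k: k^(1−α) = s / (n + δ).
k^0.65 = 0.40 / (0.010 + 0.115) = 0.40 / 0.125 = 3.2000
k* = 3.2000^(1/0.65) ≈ 5.9862

k* = 5.99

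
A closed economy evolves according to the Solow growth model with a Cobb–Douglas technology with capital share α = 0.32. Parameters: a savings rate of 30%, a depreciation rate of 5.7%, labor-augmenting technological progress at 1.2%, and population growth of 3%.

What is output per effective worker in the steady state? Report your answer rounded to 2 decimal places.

In steady state, investment equals break-even investment: s·k^α = (n + g + δ)·k.
Rearranging, k^(1−α) = s / (n + g + δ).
k^0.68 = 0.30 / (0.030 + 0.012 + 0.057) = 0.30 / 0.099 = 3.0303
k* = 3.0303^(1/0.68) ≈ 5.1058
y* = (k*)^α = 5.1058^0.32 ≈ 1.6849

y* ≈ 1.68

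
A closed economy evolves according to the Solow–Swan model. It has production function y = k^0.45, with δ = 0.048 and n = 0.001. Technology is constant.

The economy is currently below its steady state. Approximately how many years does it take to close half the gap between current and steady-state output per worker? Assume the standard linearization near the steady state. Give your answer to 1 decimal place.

Near the steady state the convergence rate is λ = (1 − α)(n + δ).
λ = (1 − 0.45) × 0.049 = 0.55 × 0.049 = 0.02695
Half-life = ln 2 / λ = 0.6931 / 0.02695 ≈ 25.72 years

about 25.7 years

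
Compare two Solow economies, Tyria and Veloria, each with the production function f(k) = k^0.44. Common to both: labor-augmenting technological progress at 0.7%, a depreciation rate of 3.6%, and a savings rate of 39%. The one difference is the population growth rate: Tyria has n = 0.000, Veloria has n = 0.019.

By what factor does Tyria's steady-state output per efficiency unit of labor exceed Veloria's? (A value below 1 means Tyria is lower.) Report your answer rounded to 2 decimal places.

Steady-state y* = [s/(n + g + δ)]^(α/(1−α)), so the ratio is [ (s_T/(n + g + δ)_T) / (s_V/(n + g + δ)_V) ]^0.7857.
s_T/(n + g + δ)_T = 0.39/0.043 = 9.0698; s_V/(n + g + δ)_V = 0.39/0.062 = 6.2903.
Ratio = (9.0698/6.2903)^0.7857 = 1.4419^0.7857 ≈ 1.3331

y*_T / y*_V ≈ 1.33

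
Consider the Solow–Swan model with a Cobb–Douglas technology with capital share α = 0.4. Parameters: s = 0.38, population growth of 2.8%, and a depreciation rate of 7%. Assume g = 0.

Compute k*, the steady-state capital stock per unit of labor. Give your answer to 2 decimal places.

k* ≈ 9.57

At the steady state, Δk = 0, so s·k^α = (n + δ)·k.
Dividing both sides by k: k^(1−α) = s / (n + δ).
k^0.6 = 0.38 / (0.028 + 0.070) = 0.38 / 0.098 = 3.8776
k* = 3.8776^(1/0.6) ≈ 9.5706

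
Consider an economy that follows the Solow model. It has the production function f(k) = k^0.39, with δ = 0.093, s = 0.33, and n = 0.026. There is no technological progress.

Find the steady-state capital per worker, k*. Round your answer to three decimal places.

In steady state, investment equals break-even investment: s·k^α = (n + δ)·k.
Dividing both sides by k: k^(1−α) = s / (n + δ).
k^0.61 = 0.33 / (0.026 + 0.093) = 0.33 / 0.119 = 2.7731
k* = 2.7731^(1/0.61) ≈ 5.3232

k* = 5.323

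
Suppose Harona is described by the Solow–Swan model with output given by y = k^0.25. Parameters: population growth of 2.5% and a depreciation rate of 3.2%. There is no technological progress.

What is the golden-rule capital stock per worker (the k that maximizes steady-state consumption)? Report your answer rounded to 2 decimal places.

k_gold ≈ 7.18

The golden rule sets f'(k) = n + δ, i.e. α·k^(α−1) = n + δ.
So k^(1−α) = α / (n + δ) = 0.25 / 0.057 = 4.3860.
k_gold = 4.3860^(1/0.75) ≈ 7.1795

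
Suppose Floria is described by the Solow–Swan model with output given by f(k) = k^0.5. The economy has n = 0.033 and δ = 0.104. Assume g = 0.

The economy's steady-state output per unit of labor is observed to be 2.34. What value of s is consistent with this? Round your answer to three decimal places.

s ≈ 0.321

Steady state requires s·f(k) = (n + δ)·k, i.e. s·k^α = (n + δ)·k.
Since y* = [s/(n + δ)]^(α/(1−α)), we have s/(n + δ) = (y*)^((1−α)/α) = 2.34^1 = 2.3400.
Therefore s = 2.3400 × (n + δ) = 2.3400 × 0.137 = 0.3206.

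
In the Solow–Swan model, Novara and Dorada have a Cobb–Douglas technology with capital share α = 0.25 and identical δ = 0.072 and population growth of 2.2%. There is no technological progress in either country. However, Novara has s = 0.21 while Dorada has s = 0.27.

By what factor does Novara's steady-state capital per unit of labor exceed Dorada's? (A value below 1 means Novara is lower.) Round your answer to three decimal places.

k*_N / k*_D ≈ 0.715

Steady-state k* = [s/(n + δ)]^(1/(1−α)), so the ratio is [ (s_N/(n + δ)_N) / (s_D/(n + δ)_D) ]^1.3333.
s_N/(n + δ)_N = 0.21/0.094 = 2.2340; s_D/(n + δ)_D = 0.27/0.094 = 2.8723.
Ratio = (2.2340/2.8723)^1.3333 = 0.7778^1.3333 ≈ 0.7153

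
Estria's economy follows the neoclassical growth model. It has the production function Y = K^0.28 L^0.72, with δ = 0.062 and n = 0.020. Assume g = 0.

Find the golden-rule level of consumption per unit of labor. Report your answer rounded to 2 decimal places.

c_gold ≈ 1.16

At the golden rule, f'(k) = n + δ, so α·k^(α−1) = n + δ and k_gold = (α/(n + δ))^(1/(1−α)).
k_gold = (0.28/0.082)^(1/0.72) = 3.4146^1.3889 ≈ 5.5050
c_gold = f(k_gold) − (n + δ)·k_gold = 1.6122 − 0.082×5.5050 ≈ 1.1608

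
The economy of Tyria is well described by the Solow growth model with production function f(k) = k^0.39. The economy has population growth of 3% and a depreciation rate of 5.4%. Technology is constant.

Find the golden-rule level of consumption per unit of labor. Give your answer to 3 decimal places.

c_gold ≈ 1.628

At the golden rule, f'(k) = n + δ, so α·k^(α−1) = n + δ and k_gold = (α/(n + δ))^(1/(1−α)).
k_gold = (0.39/0.084)^(1/0.61) = 4.6429^1.6393 ≈ 12.3899
c_gold = f(k_gold) − (n + δ)·k_gold = 2.6687 − 0.084×12.3899 ≈ 1.6279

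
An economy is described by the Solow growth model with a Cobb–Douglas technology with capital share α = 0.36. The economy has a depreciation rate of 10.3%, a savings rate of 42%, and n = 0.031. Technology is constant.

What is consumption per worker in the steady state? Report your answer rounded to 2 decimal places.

c* = 1.10

Steady state requires s·f(k) = (n + δ)·k, i.e. s·k^α = (n + δ)·k.
Dividing both sides by k: k^(1−α) = s / (n + δ).
k^0.64 = 0.42 / (0.031 + 0.103) = 0.42 / 0.134 = 3.1343
k* = 3.1343^(1/0.64) ≈ 5.9596
y* = (k*)^α = 5.9596^0.36 ≈ 1.9014
c* = (1 − s)·y* = (1 − 0.42) × 1.9014 ≈ 1.1028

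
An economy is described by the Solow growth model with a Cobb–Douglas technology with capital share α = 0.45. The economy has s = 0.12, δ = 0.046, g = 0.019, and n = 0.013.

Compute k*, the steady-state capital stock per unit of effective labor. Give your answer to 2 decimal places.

Steady state requires s·f(k) = (n + g + δ)·k, i.e. s·k^α = (n + g + δ)·k.
Rearranging, k^(1−α) = s / (n + g + δ).
k^0.55 = 0.12 / (0.013 + 0.019 + 0.046) = 0.12 / 0.078 = 1.5385
k* = 1.5385^(1/0.55) ≈ 2.1887

k* = 2.19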